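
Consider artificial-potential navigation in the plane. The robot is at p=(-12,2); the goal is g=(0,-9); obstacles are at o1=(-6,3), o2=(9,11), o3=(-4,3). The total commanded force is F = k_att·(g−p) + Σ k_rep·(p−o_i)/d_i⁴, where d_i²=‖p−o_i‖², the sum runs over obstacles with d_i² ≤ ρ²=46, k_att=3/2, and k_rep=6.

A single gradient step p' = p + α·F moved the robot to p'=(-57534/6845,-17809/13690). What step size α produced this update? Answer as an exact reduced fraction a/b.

F_att = 3/2·(g−p) = 3/2·(12,-11) = (18.0000,-16.5000)
o1: d²=37 ≤ ρ²=46; F_rep = 6·(-6,-1)/37² = (-0.0263,-0.0044)
o2: d²=522 > ρ²=46 → inactive
o3: d²=65 > ρ²=46 → inactive
F = F_att + ΣF_rep = (17.9737,-16.5044)
Δp = p'−p = (3.5947,-3.3009); α = Δx/Fx = (24606/6845) / (24606/1369) = 1/5
check: Δy/Fy = (-45189/13690) / (-45189/2738) = 1/5 ✓

α = 1/5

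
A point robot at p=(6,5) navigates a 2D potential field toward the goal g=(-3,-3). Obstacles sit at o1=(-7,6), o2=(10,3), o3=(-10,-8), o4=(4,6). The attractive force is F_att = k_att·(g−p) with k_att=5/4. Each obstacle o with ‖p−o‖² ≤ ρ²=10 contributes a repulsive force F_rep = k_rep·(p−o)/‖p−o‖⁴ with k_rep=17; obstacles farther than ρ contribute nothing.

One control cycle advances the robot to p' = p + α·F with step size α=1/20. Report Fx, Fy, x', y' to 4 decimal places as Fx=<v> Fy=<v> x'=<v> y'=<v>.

F_att = 5/4·(g−p) = 5/4·(-9,-8) = (-11.2500,-10.0000)
o1: d²=170 > ρ²=10 → inactive
o2: d²=20 > ρ²=10 → inactive
o3: d²=425 > ρ²=10 → inactive
o4: d²=5 ≤ ρ²=10; F_rep = 17·(2,-1)/5² = (1.3600,-0.6800)
F = F_att + ΣF_rep = (-9.8900,-10.6800)
p' = p + 1/20·F = (5.5055,4.4660)

Fx=-9.8900 Fy=-10.6800 x'=5.5055 y'=4.4660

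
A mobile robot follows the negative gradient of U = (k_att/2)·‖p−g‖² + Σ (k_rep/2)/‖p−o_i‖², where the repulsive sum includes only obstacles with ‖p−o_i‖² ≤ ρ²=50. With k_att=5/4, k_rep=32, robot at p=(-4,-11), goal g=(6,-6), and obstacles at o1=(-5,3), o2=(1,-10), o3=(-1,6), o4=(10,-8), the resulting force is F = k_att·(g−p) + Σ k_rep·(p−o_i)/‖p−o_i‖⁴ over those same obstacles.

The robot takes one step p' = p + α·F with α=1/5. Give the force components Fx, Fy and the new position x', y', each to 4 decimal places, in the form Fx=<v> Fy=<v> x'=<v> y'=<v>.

F_att = 5/4·(g−p) = 5/4·(10,5) = (12.5000,6.2500)
o1: d²=197 > ρ²=50 → inactive
o2: d²=26 ≤ ρ²=50; F_rep = 32·(-5,-1)/26² = (-0.2367,-0.0473)
o3: d²=298 > ρ²=50 → inactive
o4: d²=205 > ρ²=50 → inactive
F = F_att + ΣF_rep = (12.2633,6.2027)
p' = p + 1/5·F = (-1.5473,-9.7595)

Fx=12.2633 Fy=6.2027 x'=-1.5473 y'=-9.7595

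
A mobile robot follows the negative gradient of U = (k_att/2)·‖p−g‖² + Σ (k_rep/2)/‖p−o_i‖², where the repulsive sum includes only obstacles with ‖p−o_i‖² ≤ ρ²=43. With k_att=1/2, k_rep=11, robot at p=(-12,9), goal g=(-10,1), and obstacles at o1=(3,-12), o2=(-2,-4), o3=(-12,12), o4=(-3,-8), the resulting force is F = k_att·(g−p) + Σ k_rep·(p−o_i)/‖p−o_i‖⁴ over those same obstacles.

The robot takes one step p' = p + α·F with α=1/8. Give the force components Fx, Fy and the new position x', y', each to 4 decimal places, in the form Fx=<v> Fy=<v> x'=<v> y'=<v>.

F_att = 1/2·(g−p) = 1/2·(2,-8) = (1.0000,-4.0000)
o1: d²=666 > ρ²=43 → inactive
o2: d²=269 > ρ²=43 → inactive
o3: d²=9 ≤ ρ²=43; F_rep = 11·(0,-3)/9² = (0.0000,-0.4074)
o4: d²=370 > ρ²=43 → inactive
F = F_att + ΣF_rep = (1.0000,-4.4074)
p' = p + 1/8·F = (-11.8750,8.4491)

Fx=1.0000 Fy=-4.4074 x'=-11.8750 y'=8.4491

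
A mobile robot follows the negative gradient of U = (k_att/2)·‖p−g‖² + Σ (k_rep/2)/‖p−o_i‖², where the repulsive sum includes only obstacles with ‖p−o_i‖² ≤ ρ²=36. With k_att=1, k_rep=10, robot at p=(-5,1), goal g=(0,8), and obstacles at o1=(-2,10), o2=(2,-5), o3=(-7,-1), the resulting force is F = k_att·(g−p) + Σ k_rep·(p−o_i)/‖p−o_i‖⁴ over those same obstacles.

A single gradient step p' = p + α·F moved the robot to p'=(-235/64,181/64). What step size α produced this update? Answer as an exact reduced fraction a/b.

F_att = 1·(g−p) = 1·(5,7) = (5.0000,7.0000)
o1: d²=90 > ρ²=36 → inactive
o2: d²=85 > ρ²=36 → inactive
o3: d²=8 ≤ ρ²=36; F_rep = 10·(2,2)/8² = (0.3125,0.3125)
F = F_att + ΣF_rep = (5.3125,7.3125)
Δp = p'−p = (1.3281,1.8281); α = Δx/Fx = (85/64) / (85/16) = 1/4
check: Δy/Fy = (117/64) / (117/16) = 1/4 ✓

α = 1/4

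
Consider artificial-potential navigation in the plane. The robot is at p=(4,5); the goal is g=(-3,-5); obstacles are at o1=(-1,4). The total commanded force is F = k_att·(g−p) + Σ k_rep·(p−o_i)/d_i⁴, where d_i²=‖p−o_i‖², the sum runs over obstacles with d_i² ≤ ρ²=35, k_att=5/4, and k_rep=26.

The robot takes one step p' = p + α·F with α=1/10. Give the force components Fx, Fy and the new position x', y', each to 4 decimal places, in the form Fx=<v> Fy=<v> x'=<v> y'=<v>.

F_att = 5/4·(g−p) = 5/4·(-7,-10) = (-8.7500,-12.5000)
o1: d²=26 ≤ ρ²=35; F_rep = 26·(5,1)/26² = (0.1923,0.0385)
F = F_att + ΣF_rep = (-8.5577,-12.4615)
p' = p + 1/10·F = (3.1442,3.7538)

Fx=-8.5577 Fy=-12.4615 x'=3.1442 y'=3.7538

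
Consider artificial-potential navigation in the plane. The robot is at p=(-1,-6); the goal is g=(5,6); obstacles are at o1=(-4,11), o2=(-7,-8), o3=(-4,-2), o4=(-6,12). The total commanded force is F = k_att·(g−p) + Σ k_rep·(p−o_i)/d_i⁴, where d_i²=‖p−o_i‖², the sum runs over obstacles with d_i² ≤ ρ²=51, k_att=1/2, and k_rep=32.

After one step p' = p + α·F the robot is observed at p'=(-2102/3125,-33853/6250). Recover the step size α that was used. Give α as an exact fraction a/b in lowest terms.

F_att = 1/2·(g−p) = 1/2·(6,12) = (3.0000,6.0000)
o1: d²=298 > ρ²=51 → inactive
o2: d²=40 ≤ ρ²=51; F_rep = 32·(6,2)/40² = (0.1200,0.0400)
o3: d²=25 ≤ ρ²=51; F_rep = 32·(3,-4)/25² = (0.1536,-0.2048)
o4: d²=349 > ρ²=51 → inactive
F = F_att + ΣF_rep = (3.2736,5.8352)
Δp = p'−p = (0.3274,0.5835); α = Δx/Fx = (1023/3125) / (2046/625) = 1/10
check: Δy/Fy = (3647/6250) / (3647/625) = 1/10 ✓

α = 1/10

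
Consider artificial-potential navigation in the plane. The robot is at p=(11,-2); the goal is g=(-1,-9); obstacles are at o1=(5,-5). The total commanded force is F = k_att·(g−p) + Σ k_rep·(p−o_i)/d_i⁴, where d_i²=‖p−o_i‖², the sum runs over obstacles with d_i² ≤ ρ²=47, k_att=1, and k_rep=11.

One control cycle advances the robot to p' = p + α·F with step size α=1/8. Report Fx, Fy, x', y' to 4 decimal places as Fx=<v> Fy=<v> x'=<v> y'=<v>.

F_att = 1·(g−p) = 1·(-12,-7) = (-12.0000,-7.0000)
o1: d²=45 ≤ ρ²=47; F_rep = 11·(6,3)/45² = (0.0326,0.0163)
F = F_att + ΣF_rep = (-11.9674,-6.9837)
p' = p + 1/8·F = (9.5041,-2.8730)

Fx=-11.9674 Fy=-6.9837 x'=9.5041 y'=-2.8730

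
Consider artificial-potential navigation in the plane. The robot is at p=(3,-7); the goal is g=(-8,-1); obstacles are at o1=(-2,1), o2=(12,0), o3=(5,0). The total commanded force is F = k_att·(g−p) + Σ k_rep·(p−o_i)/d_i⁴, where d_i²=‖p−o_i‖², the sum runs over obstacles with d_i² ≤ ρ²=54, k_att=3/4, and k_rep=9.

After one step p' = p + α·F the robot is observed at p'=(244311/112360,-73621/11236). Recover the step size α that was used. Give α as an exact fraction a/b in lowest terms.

F_att = 3/4·(g−p) = 3/4·(-11,6) = (-8.2500,4.5000)
o1: d²=89 > ρ²=54 → inactive
o2: d²=130 > ρ²=54 → inactive
o3: d²=53 ≤ ρ²=54; F_rep = 9·(-2,-7)/53² = (-0.0064,-0.0224)
F = F_att + ΣF_rep = (-8.2564,4.4776)
Δp = p'−p = (-0.8256,0.4478); α = Δx/Fx = (-92769/112360) / (-92769/11236) = 1/10
check: Δy/Fy = (5031/11236) / (25155/5618) = 1/10 ✓

α = 1/10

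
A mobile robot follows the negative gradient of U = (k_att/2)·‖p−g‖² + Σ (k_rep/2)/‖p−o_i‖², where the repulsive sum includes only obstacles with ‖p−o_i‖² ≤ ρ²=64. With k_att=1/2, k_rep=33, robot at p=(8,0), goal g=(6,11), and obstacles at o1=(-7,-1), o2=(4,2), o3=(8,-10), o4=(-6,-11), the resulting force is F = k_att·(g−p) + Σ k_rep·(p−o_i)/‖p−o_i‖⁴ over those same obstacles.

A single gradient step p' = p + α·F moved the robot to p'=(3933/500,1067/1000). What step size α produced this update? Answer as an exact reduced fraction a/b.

F_att = 1/2·(g−p) = 1/2·(-2,11) = (-1.0000,5.5000)
o1: d²=226 > ρ²=64 → inactive
o2: d²=20 ≤ ρ²=64; F_rep = 33·(4,-2)/20² = (0.3300,-0.1650)
o3: d²=100 > ρ²=64 → inactive
o4: d²=317 > ρ²=64 → inactive
F = F_att + ΣF_rep = (-0.6700,5.3350)
Δp = p'−p = (-0.1340,1.0670); α = Δx/Fx = (-67/500) / (-67/100) = 1/5
check: Δy/Fy = (1067/1000) / (1067/200) = 1/5 ✓

α = 1/5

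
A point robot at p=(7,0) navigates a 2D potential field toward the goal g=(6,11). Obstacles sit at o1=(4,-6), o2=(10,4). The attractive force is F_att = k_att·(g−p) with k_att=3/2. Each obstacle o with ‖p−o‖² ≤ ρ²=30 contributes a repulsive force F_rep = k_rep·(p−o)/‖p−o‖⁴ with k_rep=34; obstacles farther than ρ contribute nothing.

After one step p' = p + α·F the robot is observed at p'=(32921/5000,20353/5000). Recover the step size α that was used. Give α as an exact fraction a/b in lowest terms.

F_att = 3/2·(g−p) = 3/2·(-1,11) = (-1.5000,16.5000)
o1: d²=45 > ρ²=30 → inactive
o2: d²=25 ≤ ρ²=30; F_rep = 34·(-3,-4)/25² = (-0.1632,-0.2176)
F = F_att + ΣF_rep = (-1.6632,16.2824)
Δp = p'−p = (-0.4158,4.0706); α = Δx/Fx = (-2079/5000) / (-2079/1250) = 1/4
check: Δy/Fy = (20353/5000) / (20353/1250) = 1/4 ✓

α = 1/4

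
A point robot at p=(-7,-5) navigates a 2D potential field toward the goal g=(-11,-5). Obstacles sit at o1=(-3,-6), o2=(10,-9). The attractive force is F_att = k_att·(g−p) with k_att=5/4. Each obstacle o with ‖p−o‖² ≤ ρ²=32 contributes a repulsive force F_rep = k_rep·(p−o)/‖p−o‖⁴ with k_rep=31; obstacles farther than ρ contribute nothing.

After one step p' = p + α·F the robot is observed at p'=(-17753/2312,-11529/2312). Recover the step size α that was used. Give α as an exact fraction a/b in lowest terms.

F_att = 5/4·(g−p) = 5/4·(-4,0) = (-5.0000,0.0000)
o1: d²=17 ≤ ρ²=32; F_rep = 31·(-4,1)/17² = (-0.4291,0.1073)
o2: d²=305 > ρ²=32 → inactive
F = F_att + ΣF_rep = (-5.4291,0.1073)
Δp = p'−p = (-0.6786,0.0134); α = Δx/Fx = (-1569/2312) / (-1569/289) = 1/8
check: Δy/Fy = (31/2312) / (31/289) = 1/8 ✓

α = 1/8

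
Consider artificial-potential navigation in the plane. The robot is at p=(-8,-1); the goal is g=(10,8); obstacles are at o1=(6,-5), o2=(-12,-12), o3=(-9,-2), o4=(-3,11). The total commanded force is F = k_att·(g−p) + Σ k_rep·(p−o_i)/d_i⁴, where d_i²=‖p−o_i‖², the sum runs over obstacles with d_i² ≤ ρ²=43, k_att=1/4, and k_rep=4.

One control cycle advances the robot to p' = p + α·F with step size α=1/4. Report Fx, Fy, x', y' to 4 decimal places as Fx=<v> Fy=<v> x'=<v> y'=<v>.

Fx=5.5000 Fy=3.2500 x'=-6.6250 y'=-0.1875

F_att = 1/4·(g−p) = 1/4·(18,9) = (4.5000,2.2500)
o1: d²=212 > ρ²=43 → inactive
o2: d²=137 > ρ²=43 → inactive
o3: d²=2 ≤ ρ²=43; F_rep = 4·(1,1)/2² = (1.0000,1.0000)
o4: d²=169 > ρ²=43 → inactive
F = F_att + ΣF_rep = (5.5000,3.2500)
p' = p + 1/4·F = (-6.6250,-0.1875)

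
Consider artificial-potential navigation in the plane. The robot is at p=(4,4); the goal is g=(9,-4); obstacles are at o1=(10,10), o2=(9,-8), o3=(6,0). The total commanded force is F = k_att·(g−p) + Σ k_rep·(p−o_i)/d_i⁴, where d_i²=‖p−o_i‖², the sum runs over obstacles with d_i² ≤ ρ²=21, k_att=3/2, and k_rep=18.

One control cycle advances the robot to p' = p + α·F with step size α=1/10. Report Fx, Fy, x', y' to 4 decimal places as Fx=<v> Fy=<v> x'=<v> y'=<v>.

Fx=7.4100 Fy=-11.8200 x'=4.7410 y'=2.8180

F_att = 3/2·(g−p) = 3/2·(5,-8) = (7.5000,-12.0000)
o1: d²=72 > ρ²=21 → inactive
o2: d²=169 > ρ²=21 → inactive
o3: d²=20 ≤ ρ²=21; F_rep = 18·(-2,4)/20² = (-0.0900,0.1800)
F = F_att + ΣF_rep = (7.4100,-11.8200)
p' = p + 1/10·F = (4.7410,2.8180)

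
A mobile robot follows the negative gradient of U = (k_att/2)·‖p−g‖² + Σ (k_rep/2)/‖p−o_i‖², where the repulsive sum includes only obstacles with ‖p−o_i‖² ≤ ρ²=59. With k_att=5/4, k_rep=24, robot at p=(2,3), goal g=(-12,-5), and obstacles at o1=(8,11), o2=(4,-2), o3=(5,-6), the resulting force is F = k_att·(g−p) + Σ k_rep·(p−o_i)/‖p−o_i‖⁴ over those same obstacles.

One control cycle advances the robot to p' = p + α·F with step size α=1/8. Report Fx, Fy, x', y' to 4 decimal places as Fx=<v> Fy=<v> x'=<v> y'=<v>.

F_att = 5/4·(g−p) = 5/4·(-14,-8) = (-17.5000,-10.0000)
o1: d²=100 > ρ²=59 → inactive
o2: d²=29 ≤ ρ²=59; F_rep = 24·(-2,5)/29² = (-0.0571,0.1427)
o3: d²=90 > ρ²=59 → inactive
F = F_att + ΣF_rep = (-17.5571,-9.8573)
p' = p + 1/8·F = (-0.1946,1.7678)

Fx=-17.5571 Fy=-9.8573 x'=-0.1946 y'=1.7678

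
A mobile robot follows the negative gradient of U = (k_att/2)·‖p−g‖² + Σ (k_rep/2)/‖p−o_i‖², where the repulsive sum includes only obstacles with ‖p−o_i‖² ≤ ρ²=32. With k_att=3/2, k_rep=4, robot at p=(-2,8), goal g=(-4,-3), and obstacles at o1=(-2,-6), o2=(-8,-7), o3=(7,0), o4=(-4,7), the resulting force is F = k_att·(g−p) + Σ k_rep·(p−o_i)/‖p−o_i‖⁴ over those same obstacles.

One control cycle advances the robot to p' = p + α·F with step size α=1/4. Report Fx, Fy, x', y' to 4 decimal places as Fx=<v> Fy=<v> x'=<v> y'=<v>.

F_att = 3/2·(g−p) = 3/2·(-2,-11) = (-3.0000,-16.5000)
o1: d²=196 > ρ²=32 → inactive
o2: d²=261 > ρ²=32 → inactive
o3: d²=145 > ρ²=32 → inactive
o4: d²=5 ≤ ρ²=32; F_rep = 4·(2,1)/5² = (0.3200,0.1600)
F = F_att + ΣF_rep = (-2.6800,-16.3400)
p' = p + 1/4·F = (-2.6700,3.9150)

Fx=-2.6800 Fy=-16.3400 x'=-2.6700 y'=3.9150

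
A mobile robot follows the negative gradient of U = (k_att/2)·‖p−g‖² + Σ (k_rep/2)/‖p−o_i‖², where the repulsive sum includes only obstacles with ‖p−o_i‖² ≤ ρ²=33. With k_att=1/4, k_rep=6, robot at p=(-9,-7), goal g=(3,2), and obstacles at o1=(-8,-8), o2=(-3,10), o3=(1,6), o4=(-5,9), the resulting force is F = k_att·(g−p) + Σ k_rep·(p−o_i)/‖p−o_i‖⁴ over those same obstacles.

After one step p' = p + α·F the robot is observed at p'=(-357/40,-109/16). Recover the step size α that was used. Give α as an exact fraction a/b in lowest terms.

α = 1/20

F_att = 1/4·(g−p) = 1/4·(12,9) = (3.0000,2.2500)
o1: d²=2 ≤ ρ²=33; F_rep = 6·(-1,1)/2² = (-1.5000,1.5000)
o2: d²=325 > ρ²=33 → inactive
o3: d²=269 > ρ²=33 → inactive
o4: d²=272 > ρ²=33 → inactive
F = F_att + ΣF_rep = (1.5000,3.7500)
Δp = p'−p = (0.0750,0.1875); α = Δx/Fx = (3/40) / (3/2) = 1/20
check: Δy/Fy = (3/16) / (15/4) = 1/20 ✓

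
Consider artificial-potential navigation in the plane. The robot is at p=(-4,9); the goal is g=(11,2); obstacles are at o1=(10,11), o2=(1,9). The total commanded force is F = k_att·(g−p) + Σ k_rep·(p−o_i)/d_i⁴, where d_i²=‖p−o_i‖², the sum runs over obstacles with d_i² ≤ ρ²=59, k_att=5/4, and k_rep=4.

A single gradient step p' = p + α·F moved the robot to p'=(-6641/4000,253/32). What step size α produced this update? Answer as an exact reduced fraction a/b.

α = 1/8

F_att = 5/4·(g−p) = 5/4·(15,-7) = (18.7500,-8.7500)
o1: d²=200 > ρ²=59 → inactive
o2: d²=25 ≤ ρ²=59; F_rep = 4·(-5,0)/25² = (-0.0320,0.0000)
F = F_att + ΣF_rep = (18.7180,-8.7500)
Δp = p'−p = (2.3397,-1.0938); α = Δx/Fx = (9359/4000) / (9359/500) = 1/8
check: Δy/Fy = (-35/32) / (-35/4) = 1/8 ✓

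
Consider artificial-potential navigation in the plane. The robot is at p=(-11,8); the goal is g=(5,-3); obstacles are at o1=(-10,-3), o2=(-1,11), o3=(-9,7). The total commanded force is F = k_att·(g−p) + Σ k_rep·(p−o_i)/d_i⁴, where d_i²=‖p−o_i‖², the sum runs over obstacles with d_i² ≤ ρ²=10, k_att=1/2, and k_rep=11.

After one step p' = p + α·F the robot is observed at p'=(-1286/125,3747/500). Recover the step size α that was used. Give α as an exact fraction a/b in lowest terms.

α = 1/10

F_att = 1/2·(g−p) = 1/2·(16,-11) = (8.0000,-5.5000)
o1: d²=122 > ρ²=10 → inactive
o2: d²=109 > ρ²=10 → inactive
o3: d²=5 ≤ ρ²=10; F_rep = 11·(-2,1)/5² = (-0.8800,0.4400)
F = F_att + ΣF_rep = (7.1200,-5.0600)
Δp = p'−p = (0.7120,-0.5060); α = Δx/Fx = (89/125) / (178/25) = 1/10
check: Δy/Fy = (-253/500) / (-253/50) = 1/10 ✓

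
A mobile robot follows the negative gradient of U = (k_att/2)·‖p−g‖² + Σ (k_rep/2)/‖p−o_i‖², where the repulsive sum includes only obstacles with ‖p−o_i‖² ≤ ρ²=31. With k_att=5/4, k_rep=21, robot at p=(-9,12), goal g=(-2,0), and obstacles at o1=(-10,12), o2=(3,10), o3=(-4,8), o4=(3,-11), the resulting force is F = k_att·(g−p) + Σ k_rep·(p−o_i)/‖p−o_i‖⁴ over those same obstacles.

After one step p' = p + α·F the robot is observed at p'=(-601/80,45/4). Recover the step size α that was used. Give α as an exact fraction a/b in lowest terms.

α = 1/20

F_att = 5/4·(g−p) = 5/4·(7,-12) = (8.7500,-15.0000)
o1: d²=1 ≤ ρ²=31; F_rep = 21·(1,0)/1² = (21.0000,0.0000)
o2: d²=148 > ρ²=31 → inactive
o3: d²=41 > ρ²=31 → inactive
o4: d²=673 > ρ²=31 → inactive
F = F_att + ΣF_rep = (29.7500,-15.0000)
Δp = p'−p = (1.4875,-0.7500); α = Δx/Fx = (119/80) / (119/4) = 1/20
check: Δy/Fy = (-3/4) / (-15) = 1/20 ✓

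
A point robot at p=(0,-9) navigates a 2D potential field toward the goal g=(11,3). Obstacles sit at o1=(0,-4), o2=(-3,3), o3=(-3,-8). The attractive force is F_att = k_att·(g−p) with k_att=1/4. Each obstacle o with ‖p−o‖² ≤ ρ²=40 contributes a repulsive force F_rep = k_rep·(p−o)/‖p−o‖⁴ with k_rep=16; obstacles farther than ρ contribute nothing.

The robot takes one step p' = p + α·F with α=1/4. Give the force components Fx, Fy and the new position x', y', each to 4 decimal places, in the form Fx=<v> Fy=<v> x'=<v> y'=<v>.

F_att = 1/4·(g−p) = 1/4·(11,12) = (2.7500,3.0000)
o1: d²=25 ≤ ρ²=40; F_rep = 16·(0,-5)/25² = (0.0000,-0.1280)
o2: d²=153 > ρ²=40 → inactive
o3: d²=10 ≤ ρ²=40; F_rep = 16·(3,-1)/10² = (0.4800,-0.1600)
F = F_att + ΣF_rep = (3.2300,2.7120)
p' = p + 1/4·F = (0.8075,-8.3220)

Fx=3.2300 Fy=2.7120 x'=0.8075 y'=-8.3220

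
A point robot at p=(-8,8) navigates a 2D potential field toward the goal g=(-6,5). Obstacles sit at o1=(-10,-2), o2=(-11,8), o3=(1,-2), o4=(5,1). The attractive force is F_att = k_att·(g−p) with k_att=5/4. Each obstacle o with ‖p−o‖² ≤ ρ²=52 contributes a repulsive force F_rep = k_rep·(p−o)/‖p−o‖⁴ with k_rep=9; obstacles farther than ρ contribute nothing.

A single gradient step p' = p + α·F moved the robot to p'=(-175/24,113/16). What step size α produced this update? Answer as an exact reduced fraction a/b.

α = 1/4

F_att = 5/4·(g−p) = 5/4·(2,-3) = (2.5000,-3.7500)
o1: d²=104 > ρ²=52 → inactive
o2: d²=9 ≤ ρ²=52; F_rep = 9·(3,0)/9² = (0.3333,0.0000)
o3: d²=181 > ρ²=52 → inactive
o4: d²=218 > ρ²=52 → inactive
F = F_att + ΣF_rep = (2.8333,-3.7500)
Δp = p'−p = (0.7083,-0.9375); α = Δx/Fx = (17/24) / (17/6) = 1/4
check: Δy/Fy = (-15/16) / (-15/4) = 1/4 ✓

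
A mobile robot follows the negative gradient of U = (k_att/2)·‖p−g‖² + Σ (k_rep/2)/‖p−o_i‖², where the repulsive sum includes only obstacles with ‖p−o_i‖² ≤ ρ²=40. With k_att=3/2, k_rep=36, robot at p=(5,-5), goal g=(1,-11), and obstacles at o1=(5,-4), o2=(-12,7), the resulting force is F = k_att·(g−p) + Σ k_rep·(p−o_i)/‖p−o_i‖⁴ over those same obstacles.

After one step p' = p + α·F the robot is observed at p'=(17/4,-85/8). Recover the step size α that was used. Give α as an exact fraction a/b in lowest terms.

α = 1/8

F_att = 3/2·(g−p) = 3/2·(-4,-6) = (-6.0000,-9.0000)
o1: d²=1 ≤ ρ²=40; F_rep = 36·(0,-1)/1² = (0.0000,-36.0000)
o2: d²=433 > ρ²=40 → inactive
F = F_att + ΣF_rep = (-6.0000,-45.0000)
Δp = p'−p = (-0.7500,-5.6250); α = Δx/Fx = (-3/4) / (-6) = 1/8
check: Δy/Fy = (-45/8) / (-45) = 1/8 ✓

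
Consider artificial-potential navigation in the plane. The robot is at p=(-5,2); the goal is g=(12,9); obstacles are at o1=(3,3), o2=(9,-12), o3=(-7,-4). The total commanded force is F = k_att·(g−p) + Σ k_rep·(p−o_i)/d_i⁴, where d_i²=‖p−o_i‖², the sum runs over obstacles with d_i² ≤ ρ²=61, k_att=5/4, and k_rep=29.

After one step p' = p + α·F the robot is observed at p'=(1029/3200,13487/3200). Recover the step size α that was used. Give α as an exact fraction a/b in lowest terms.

α = 1/4

F_att = 5/4·(g−p) = 5/4·(17,7) = (21.2500,8.7500)
o1: d²=65 > ρ²=61 → inactive
o2: d²=392 > ρ²=61 → inactive
o3: d²=40 ≤ ρ²=61; F_rep = 29·(2,6)/40² = (0.0362,0.1087)
F = F_att + ΣF_rep = (21.2862,8.8588)
Δp = p'−p = (5.3216,2.2147); α = Δx/Fx = (17029/3200) / (17029/800) = 1/4
check: Δy/Fy = (7087/3200) / (7087/800) = 1/4 ✓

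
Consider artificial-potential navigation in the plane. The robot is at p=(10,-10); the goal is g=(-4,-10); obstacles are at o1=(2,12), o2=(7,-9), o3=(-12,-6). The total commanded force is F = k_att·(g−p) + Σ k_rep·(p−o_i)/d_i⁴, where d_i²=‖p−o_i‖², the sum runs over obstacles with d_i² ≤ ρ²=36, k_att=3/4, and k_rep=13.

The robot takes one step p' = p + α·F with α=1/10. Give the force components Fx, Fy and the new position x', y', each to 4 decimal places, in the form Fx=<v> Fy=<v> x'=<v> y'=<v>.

Fx=-10.1100 Fy=-0.1300 x'=8.9890 y'=-10.0130

F_att = 3/4·(g−p) = 3/4·(-14,0) = (-10.5000,0.0000)
o1: d²=548 > ρ²=36 → inactive
o2: d²=10 ≤ ρ²=36; F_rep = 13·(3,-1)/10² = (0.3900,-0.1300)
o3: d²=500 > ρ²=36 → inactive
F = F_att + ΣF_rep = (-10.1100,-0.1300)
p' = p + 1/10·F = (8.9890,-10.0130)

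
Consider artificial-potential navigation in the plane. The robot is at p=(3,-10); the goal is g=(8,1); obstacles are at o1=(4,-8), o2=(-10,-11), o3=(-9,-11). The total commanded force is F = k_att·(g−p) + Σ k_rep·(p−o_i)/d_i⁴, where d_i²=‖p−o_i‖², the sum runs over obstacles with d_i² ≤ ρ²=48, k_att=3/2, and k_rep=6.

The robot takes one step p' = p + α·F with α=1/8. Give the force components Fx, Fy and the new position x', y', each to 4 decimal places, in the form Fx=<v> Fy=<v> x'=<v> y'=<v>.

Fx=7.2600 Fy=16.0200 x'=3.9075 y'=-7.9975

F_att = 3/2·(g−p) = 3/2·(5,11) = (7.5000,16.5000)
o1: d²=5 ≤ ρ²=48; F_rep = 6·(-1,-2)/5² = (-0.2400,-0.4800)
o2: d²=170 > ρ²=48 → inactive
o3: d²=145 > ρ²=48 → inactive
F = F_att + ΣF_rep = (7.2600,16.0200)
p' = p + 1/8·F = (3.9075,-7.9975)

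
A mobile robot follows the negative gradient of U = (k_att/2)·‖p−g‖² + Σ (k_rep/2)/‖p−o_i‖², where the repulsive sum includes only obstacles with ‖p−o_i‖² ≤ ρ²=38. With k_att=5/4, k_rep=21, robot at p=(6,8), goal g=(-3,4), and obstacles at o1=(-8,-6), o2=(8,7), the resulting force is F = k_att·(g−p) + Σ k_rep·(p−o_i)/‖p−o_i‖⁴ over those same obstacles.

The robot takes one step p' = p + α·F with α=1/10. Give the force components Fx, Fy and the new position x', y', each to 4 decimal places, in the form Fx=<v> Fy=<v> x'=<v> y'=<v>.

Fx=-12.9300 Fy=-4.1600 x'=4.7070 y'=7.5840

F_att = 5/4·(g−p) = 5/4·(-9,-4) = (-11.2500,-5.0000)
o1: d²=392 > ρ²=38 → inactive
o2: d²=5 ≤ ρ²=38; F_rep = 21·(-2,1)/5² = (-1.6800,0.8400)
F = F_att + ΣF_rep = (-12.9300,-4.1600)
p' = p + 1/10·F = (4.7070,7.5840)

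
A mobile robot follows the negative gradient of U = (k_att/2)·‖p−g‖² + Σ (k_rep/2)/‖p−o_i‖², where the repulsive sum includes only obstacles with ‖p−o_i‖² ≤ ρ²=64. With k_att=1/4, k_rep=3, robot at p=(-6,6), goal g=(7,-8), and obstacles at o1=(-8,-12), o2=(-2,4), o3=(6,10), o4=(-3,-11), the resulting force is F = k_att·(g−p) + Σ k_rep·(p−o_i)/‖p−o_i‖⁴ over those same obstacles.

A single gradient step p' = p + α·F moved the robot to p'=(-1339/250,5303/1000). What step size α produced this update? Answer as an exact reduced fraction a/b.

α = 1/5

F_att = 1/4·(g−p) = 1/4·(13,-14) = (3.2500,-3.5000)
o1: d²=328 > ρ²=64 → inactive
o2: d²=20 ≤ ρ²=64; F_rep = 3·(-4,2)/20² = (-0.0300,0.0150)
o3: d²=160 > ρ²=64 → inactive
o4: d²=298 > ρ²=64 → inactive
F = F_att + ΣF_rep = (3.2200,-3.4850)
Δp = p'−p = (0.6440,-0.6970); α = Δx/Fx = (161/250) / (161/50) = 1/5
check: Δy/Fy = (-697/1000) / (-697/200) = 1/5 ✓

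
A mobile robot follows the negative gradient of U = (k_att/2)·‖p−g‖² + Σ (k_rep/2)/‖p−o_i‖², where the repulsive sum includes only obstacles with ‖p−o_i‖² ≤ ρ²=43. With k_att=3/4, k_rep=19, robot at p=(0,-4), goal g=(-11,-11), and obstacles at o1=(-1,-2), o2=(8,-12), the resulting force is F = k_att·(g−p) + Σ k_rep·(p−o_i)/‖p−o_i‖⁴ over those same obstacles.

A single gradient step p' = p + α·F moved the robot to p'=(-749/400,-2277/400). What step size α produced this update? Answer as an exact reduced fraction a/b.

F_att = 3/4·(g−p) = 3/4·(-11,-7) = (-8.2500,-5.2500)
o1: d²=5 ≤ ρ²=43; F_rep = 19·(1,-2)/5² = (0.7600,-1.5200)
o2: d²=128 > ρ²=43 → inactive
F = F_att + ΣF_rep = (-7.4900,-6.7700)
Δp = p'−p = (-1.8725,-1.6925); α = Δx/Fx = (-749/400) / (-749/100) = 1/4
check: Δy/Fy = (-677/400) / (-677/100) = 1/4 ✓

α = 1/4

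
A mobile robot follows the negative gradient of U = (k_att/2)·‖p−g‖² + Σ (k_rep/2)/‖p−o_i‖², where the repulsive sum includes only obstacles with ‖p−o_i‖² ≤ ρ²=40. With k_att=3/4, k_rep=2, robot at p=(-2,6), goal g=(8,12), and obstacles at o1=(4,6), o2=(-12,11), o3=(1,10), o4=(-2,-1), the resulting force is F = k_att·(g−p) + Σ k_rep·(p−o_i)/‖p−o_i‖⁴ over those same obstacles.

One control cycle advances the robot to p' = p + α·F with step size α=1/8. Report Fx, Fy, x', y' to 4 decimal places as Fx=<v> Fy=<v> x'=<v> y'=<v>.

Fx=7.4811 Fy=4.4872 x'=-1.0649 y'=6.5609

F_att = 3/4·(g−p) = 3/4·(10,6) = (7.5000,4.5000)
o1: d²=36 ≤ ρ²=40; F_rep = 2·(-6,0)/36² = (-0.0093,0.0000)
o2: d²=125 > ρ²=40 → inactive
o3: d²=25 ≤ ρ²=40; F_rep = 2·(-3,-4)/25² = (-0.0096,-0.0128)
o4: d²=49 > ρ²=40 → inactive
F = F_att + ΣF_rep = (7.4811,4.4872)
p' = p + 1/8·F = (-1.0649,6.5609)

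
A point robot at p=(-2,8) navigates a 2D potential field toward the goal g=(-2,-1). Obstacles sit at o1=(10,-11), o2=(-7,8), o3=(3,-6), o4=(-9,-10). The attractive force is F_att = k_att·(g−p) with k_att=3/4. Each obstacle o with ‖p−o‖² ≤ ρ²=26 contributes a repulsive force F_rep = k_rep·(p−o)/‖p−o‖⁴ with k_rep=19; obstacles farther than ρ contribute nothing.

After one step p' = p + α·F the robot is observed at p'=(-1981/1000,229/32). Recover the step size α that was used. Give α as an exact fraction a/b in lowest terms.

F_att = 3/4·(g−p) = 3/4·(0,-9) = (0.0000,-6.7500)
o1: d²=505 > ρ²=26 → inactive
o2: d²=25 ≤ ρ²=26; F_rep = 19·(5,0)/25² = (0.1520,0.0000)
o3: d²=221 > ρ²=26 → inactive
o4: d²=373 > ρ²=26 → inactive
F = F_att + ΣF_rep = (0.1520,-6.7500)
Δp = p'−p = (0.0190,-0.8438); α = Δx/Fx = (19/1000) / (19/125) = 1/8
check: Δy/Fy = (-27/32) / (-27/4) = 1/8 ✓

α = 1/8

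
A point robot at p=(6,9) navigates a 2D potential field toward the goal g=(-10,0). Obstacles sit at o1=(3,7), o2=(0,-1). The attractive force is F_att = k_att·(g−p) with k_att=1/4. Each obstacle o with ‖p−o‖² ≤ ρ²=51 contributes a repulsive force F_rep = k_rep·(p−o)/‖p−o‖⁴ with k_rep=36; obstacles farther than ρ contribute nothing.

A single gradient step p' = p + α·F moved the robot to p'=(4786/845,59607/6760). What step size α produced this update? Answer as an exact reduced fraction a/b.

α = 1/10

F_att = 1/4·(g−p) = 1/4·(-16,-9) = (-4.0000,-2.2500)
o1: d²=13 ≤ ρ²=51; F_rep = 36·(3,2)/13² = (0.6391,0.4260)
o2: d²=136 > ρ²=51 → inactive
F = F_att + ΣF_rep = (-3.3609,-1.8240)
Δp = p'−p = (-0.3361,-0.1824); α = Δx/Fx = (-284/845) / (-568/169) = 1/10
check: Δy/Fy = (-1233/6760) / (-1233/676) = 1/10 ✓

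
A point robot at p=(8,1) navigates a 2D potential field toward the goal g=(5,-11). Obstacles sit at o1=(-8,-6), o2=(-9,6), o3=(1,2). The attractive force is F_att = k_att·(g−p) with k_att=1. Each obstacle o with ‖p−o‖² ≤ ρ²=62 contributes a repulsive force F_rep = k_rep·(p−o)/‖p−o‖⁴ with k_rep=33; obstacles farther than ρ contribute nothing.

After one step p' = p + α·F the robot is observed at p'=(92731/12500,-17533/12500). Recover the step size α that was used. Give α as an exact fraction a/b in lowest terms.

α = 1/5

F_att = 1·(g−p) = 1·(-3,-12) = (-3.0000,-12.0000)
o1: d²=305 > ρ²=62 → inactive
o2: d²=314 > ρ²=62 → inactive
o3: d²=50 ≤ ρ²=62; F_rep = 33·(7,-1)/50² = (0.0924,-0.0132)
F = F_att + ΣF_rep = (-2.9076,-12.0132)
Δp = p'−p = (-0.5815,-2.4026); α = Δx/Fx = (-7269/12500) / (-7269/2500) = 1/5
check: Δy/Fy = (-30033/12500) / (-30033/2500) = 1/5 ✓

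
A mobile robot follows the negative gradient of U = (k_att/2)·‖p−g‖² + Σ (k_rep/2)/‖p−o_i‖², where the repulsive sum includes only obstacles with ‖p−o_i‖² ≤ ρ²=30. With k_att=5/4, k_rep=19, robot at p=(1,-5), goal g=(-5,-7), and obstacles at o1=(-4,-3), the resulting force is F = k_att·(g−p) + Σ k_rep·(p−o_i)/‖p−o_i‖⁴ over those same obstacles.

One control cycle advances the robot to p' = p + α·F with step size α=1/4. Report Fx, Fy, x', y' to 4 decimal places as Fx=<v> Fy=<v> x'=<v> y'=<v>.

F_att = 5/4·(g−p) = 5/4·(-6,-2) = (-7.5000,-2.5000)
o1: d²=29 ≤ ρ²=30; F_rep = 19·(5,-2)/29² = (0.1130,-0.0452)
F = F_att + ΣF_rep = (-7.3870,-2.5452)
p' = p + 1/4·F = (-0.8468,-5.6363)

Fx=-7.3870 Fy=-2.5452 x'=-0.8468 y'=-5.6363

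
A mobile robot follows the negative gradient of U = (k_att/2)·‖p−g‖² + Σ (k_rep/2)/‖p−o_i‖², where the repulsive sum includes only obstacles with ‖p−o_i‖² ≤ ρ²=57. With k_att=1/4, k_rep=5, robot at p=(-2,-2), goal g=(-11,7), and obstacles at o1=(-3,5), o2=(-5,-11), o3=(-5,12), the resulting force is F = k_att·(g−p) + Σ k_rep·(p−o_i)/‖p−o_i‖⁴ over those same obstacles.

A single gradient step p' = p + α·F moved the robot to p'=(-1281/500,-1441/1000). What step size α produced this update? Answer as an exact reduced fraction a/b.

F_att = 1/4·(g−p) = 1/4·(-9,9) = (-2.2500,2.2500)
o1: d²=50 ≤ ρ²=57; F_rep = 5·(1,-7)/50² = (0.0020,-0.0140)
o2: d²=90 > ρ²=57 → inactive
o3: d²=205 > ρ²=57 → inactive
F = F_att + ΣF_rep = (-2.2480,2.2360)
Δp = p'−p = (-0.5620,0.5590); α = Δx/Fx = (-281/500) / (-281/125) = 1/4
check: Δy/Fy = (559/1000) / (559/250) = 1/4 ✓

α = 1/4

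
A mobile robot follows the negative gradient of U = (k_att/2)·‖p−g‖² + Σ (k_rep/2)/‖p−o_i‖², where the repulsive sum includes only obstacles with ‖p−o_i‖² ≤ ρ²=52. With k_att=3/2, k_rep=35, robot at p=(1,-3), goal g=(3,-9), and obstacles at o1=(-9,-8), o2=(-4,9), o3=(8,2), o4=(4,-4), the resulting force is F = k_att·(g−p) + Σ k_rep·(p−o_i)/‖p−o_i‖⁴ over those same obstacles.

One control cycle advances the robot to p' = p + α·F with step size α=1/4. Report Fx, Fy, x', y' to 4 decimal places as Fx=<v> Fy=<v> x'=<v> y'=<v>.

Fx=1.9500 Fy=-8.6500 x'=1.4875 y'=-5.1625

F_att = 3/2·(g−p) = 3/2·(2,-6) = (3.0000,-9.0000)
o1: d²=125 > ρ²=52 → inactive
o2: d²=169 > ρ²=52 → inactive
o3: d²=74 > ρ²=52 → inactive
o4: d²=10 ≤ ρ²=52; F_rep = 35·(-3,1)/10² = (-1.0500,0.3500)
F = F_att + ΣF_rep = (1.9500,-8.6500)
p' = p + 1/4·F = (1.4875,-5.1625)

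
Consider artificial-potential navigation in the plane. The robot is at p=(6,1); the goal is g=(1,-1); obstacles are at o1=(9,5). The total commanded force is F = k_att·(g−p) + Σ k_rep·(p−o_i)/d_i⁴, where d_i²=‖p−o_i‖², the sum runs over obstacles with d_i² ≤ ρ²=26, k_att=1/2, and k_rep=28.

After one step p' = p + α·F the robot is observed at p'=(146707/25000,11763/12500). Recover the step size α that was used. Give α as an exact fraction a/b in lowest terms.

F_att = 1/2·(g−p) = 1/2·(-5,-2) = (-2.5000,-1.0000)
o1: d²=25 ≤ ρ²=26; F_rep = 28·(-3,-4)/25² = (-0.1344,-0.1792)
F = F_att + ΣF_rep = (-2.6344,-1.1792)
Δp = p'−p = (-0.1317,-0.0590); α = Δx/Fx = (-3293/25000) / (-3293/1250) = 1/20
check: Δy/Fy = (-737/12500) / (-737/625) = 1/20 ✓

α = 1/20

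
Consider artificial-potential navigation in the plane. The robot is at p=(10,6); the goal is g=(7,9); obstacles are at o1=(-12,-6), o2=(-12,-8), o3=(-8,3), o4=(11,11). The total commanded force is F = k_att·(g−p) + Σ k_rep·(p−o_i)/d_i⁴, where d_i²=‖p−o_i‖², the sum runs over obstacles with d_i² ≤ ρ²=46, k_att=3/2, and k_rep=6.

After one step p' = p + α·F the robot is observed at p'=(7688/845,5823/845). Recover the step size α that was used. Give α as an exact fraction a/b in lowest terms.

F_att = 3/2·(g−p) = 3/2·(-3,3) = (-4.5000,4.5000)
o1: d²=628 > ρ²=46 → inactive
o2: d²=680 > ρ²=46 → inactive
o3: d²=333 > ρ²=46 → inactive
o4: d²=26 ≤ ρ²=46; F_rep = 6·(-1,-5)/26² = (-0.0089,-0.0444)
F = F_att + ΣF_rep = (-4.5089,4.4556)
Δp = p'−p = (-0.9018,0.8911); α = Δx/Fx = (-762/845) / (-762/169) = 1/5
check: Δy/Fy = (753/845) / (753/169) = 1/5 ✓

α = 1/5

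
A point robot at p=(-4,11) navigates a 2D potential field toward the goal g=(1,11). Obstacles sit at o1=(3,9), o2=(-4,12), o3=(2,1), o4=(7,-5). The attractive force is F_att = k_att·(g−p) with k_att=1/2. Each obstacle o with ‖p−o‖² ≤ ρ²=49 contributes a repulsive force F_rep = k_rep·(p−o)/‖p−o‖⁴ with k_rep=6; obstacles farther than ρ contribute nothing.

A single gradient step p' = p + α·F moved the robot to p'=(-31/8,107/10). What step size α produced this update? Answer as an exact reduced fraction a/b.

F_att = 1/2·(g−p) = 1/2·(5,0) = (2.5000,0.0000)
o1: d²=53 > ρ²=49 → inactive
o2: d²=1 ≤ ρ²=49; F_rep = 6·(0,-1)/1² = (0.0000,-6.0000)
o3: d²=136 > ρ²=49 → inactive
o4: d²=377 > ρ²=49 → inactive
F = F_att + ΣF_rep = (2.5000,-6.0000)
Δp = p'−p = (0.1250,-0.3000); α = Δx/Fx = (1/8) / (5/2) = 1/20
check: Δy/Fy = (-3/10) / (-6) = 1/20 ✓

α = 1/20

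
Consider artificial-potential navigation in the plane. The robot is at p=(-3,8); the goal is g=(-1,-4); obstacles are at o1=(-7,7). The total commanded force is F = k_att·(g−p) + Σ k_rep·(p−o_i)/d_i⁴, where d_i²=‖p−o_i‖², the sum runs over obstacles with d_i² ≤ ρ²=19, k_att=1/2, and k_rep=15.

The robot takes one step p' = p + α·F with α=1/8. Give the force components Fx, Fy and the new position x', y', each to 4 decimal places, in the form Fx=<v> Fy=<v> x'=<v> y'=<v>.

F_att = 1/2·(g−p) = 1/2·(2,-12) = (1.0000,-6.0000)
o1: d²=17 ≤ ρ²=19; F_rep = 15·(4,1)/17² = (0.2076,0.0519)
F = F_att + ΣF_rep = (1.2076,-5.9481)
p' = p + 1/8·F = (-2.8490,7.2565)

Fx=1.2076 Fy=-5.9481 x'=-2.8490 y'=7.2565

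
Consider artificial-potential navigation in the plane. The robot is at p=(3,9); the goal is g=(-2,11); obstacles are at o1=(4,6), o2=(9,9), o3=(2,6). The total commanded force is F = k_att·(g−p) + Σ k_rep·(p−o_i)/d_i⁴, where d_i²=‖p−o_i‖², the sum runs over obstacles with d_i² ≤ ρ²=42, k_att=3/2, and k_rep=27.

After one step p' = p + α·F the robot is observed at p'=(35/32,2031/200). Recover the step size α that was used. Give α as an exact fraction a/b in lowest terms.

α = 1/4

F_att = 3/2·(g−p) = 3/2·(-5,2) = (-7.5000,3.0000)
o1: d²=10 ≤ ρ²=42; F_rep = 27·(-1,3)/10² = (-0.2700,0.8100)
o2: d²=36 ≤ ρ²=42; F_rep = 27·(-6,0)/36² = (-0.1250,0.0000)
o3: d²=10 ≤ ρ²=42; F_rep = 27·(1,3)/10² = (0.2700,0.8100)
F = F_att + ΣF_rep = (-7.6250,4.6200)
Δp = p'−p = (-1.9062,1.1550); α = Δx/Fx = (-61/32) / (-61/8) = 1/4
check: Δy/Fy = (231/200) / (231/50) = 1/4 ✓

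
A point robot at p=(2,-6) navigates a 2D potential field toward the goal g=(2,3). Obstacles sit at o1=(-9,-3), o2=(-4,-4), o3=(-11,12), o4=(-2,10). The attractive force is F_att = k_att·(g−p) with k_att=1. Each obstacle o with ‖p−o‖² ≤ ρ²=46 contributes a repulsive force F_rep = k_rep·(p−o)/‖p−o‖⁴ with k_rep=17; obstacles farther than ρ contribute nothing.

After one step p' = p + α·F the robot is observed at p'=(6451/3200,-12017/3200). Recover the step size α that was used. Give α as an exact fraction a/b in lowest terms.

F_att = 1·(g−p) = 1·(0,9) = (0.0000,9.0000)
o1: d²=130 > ρ²=46 → inactive
o2: d²=40 ≤ ρ²=46; F_rep = 17·(6,-2)/40² = (0.0638,-0.0213)
o3: d²=493 > ρ²=46 → inactive
o4: d²=272 > ρ²=46 → inactive
F = F_att + ΣF_rep = (0.0638,8.9787)
Δp = p'−p = (0.0159,2.2447); α = Δx/Fx = (51/3200) / (51/800) = 1/4
check: Δy/Fy = (7183/3200) / (7183/800) = 1/4 ✓

α = 1/4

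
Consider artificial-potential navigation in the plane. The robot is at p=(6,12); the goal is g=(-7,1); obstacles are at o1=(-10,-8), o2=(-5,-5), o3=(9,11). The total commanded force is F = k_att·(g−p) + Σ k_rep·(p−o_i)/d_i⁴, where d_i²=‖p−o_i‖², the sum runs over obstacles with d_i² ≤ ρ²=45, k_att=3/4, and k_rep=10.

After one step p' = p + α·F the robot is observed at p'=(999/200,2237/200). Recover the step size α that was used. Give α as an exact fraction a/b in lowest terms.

F_att = 3/4·(g−p) = 3/4·(-13,-11) = (-9.7500,-8.2500)
o1: d²=656 > ρ²=45 → inactive
o2: d²=410 > ρ²=45 → inactive
o3: d²=10 ≤ ρ²=45; F_rep = 10·(-3,1)/10² = (-0.3000,0.1000)
F = F_att + ΣF_rep = (-10.0500,-8.1500)
Δp = p'−p = (-1.0050,-0.8150); α = Δx/Fx = (-201/200) / (-201/20) = 1/10
check: Δy/Fy = (-163/200) / (-163/20) = 1/10 ✓

α = 1/10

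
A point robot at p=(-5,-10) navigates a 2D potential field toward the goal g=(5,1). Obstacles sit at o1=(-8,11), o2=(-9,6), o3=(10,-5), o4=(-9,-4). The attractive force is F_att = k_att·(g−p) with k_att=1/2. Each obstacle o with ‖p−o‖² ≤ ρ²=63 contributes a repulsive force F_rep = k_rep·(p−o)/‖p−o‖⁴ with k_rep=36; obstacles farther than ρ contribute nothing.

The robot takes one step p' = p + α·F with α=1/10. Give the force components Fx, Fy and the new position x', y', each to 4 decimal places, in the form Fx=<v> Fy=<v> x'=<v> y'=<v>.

Fx=5.0533 Fy=5.4201 x'=-4.4947 y'=-9.4580

F_att = 1/2·(g−p) = 1/2·(10,11) = (5.0000,5.5000)
o1: d²=450 > ρ²=63 → inactive
o2: d²=272 > ρ²=63 → inactive
o3: d²=250 > ρ²=63 → inactive
o4: d²=52 ≤ ρ²=63; F_rep = 36·(4,-6)/52² = (0.0533,-0.0799)
F = F_att + ΣF_rep = (5.0533,5.4201)
p' = p + 1/10·F = (-4.4947,-9.4580)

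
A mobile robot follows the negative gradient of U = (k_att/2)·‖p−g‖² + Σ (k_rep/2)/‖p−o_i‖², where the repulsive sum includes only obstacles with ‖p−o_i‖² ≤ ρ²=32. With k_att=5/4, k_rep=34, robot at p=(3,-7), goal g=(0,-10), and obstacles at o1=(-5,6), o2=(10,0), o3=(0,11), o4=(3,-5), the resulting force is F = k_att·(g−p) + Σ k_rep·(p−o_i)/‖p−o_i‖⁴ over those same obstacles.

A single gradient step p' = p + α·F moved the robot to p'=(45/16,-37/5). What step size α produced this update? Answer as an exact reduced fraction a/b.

F_att = 5/4·(g−p) = 5/4·(-3,-3) = (-3.7500,-3.7500)
o1: d²=233 > ρ²=32 → inactive
o2: d²=98 > ρ²=32 → inactive
o3: d²=333 > ρ²=32 → inactive
o4: d²=4 ≤ ρ²=32; F_rep = 34·(0,-2)/4² = (0.0000,-4.2500)
F = F_att + ΣF_rep = (-3.7500,-8.0000)
Δp = p'−p = (-0.1875,-0.4000); α = Δx/Fx = (-3/16) / (-15/4) = 1/20
check: Δy/Fy = (-2/5) / (-8) = 1/20 ✓

α = 1/20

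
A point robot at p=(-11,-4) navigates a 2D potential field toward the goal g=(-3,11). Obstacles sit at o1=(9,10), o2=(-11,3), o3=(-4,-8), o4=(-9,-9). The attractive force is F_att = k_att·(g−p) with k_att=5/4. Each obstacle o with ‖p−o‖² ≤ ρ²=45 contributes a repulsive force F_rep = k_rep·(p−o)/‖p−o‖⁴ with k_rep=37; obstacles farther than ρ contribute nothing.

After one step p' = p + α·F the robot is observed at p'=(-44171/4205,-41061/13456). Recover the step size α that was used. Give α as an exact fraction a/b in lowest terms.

F_att = 5/4·(g−p) = 5/4·(8,15) = (10.0000,18.7500)
o1: d²=596 > ρ²=45 → inactive
o2: d²=49 > ρ²=45 → inactive
o3: d²=65 > ρ²=45 → inactive
o4: d²=29 ≤ ρ²=45; F_rep = 37·(-2,5)/29² = (-0.0880,0.2200)
F = F_att + ΣF_rep = (9.9120,18.9700)
Δp = p'−p = (0.4956,0.9485); α = Δx/Fx = (2084/4205) / (8336/841) = 1/20
check: Δy/Fy = (12763/13456) / (63815/3364) = 1/20 ✓

α = 1/20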